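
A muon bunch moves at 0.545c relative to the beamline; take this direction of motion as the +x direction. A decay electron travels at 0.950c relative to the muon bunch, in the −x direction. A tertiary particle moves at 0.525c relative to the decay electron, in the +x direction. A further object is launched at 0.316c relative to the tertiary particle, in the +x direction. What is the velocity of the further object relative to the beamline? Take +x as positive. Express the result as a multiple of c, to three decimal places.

Apply u = (u' + v)/(1 + u'v/c²) successively, working outward toward the beamline.
Start: velocity of the muon bunch relative to the beamline = 0.5450c.
Compose with the decay electron (u' = -0.950 in the muon bunch frame): u_1 = (-0.950 + 0.545) / (1 + (-0.950)·0.545) = -0.4050/0.4823 = -0.8398.
Compose with the tertiary particle (u' = 0.525 in the decay electron frame): u_2 = (0.525 + (-0.840)) / (1 + 0.525·(-0.840)) = -0.3148/0.5591 = -0.5631.
Compose with the further object (u' = 0.316 in the tertiary particle frame): u_3 = (0.316 + (-0.563)) / (1 + 0.316·(-0.563)) = -0.2471/0.8221 = -0.3006.

-0.301c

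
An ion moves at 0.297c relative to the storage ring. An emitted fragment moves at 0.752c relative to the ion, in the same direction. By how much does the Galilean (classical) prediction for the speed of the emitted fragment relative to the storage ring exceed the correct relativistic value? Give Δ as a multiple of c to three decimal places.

Galilean: u_cl = 0.752 + 0.297 = 1.0490.
Relativistic: u_rel = (0.752 + 0.297) / (1 + 0.752·0.297) = 1.0490/1.2233 = 0.8575.
Δ = 1.0490 − 0.8575 = 0.1915.
(The classical prediction exceeds c; the relativistic result does not.)

Δ = 0.192c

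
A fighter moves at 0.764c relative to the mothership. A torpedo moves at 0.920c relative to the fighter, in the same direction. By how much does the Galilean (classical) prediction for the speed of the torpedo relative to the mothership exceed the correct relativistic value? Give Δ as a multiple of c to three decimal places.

Δ = 0.695c

Galilean: u_cl = 0.920 + 0.764 = 1.6840.
Relativistic: u_rel = (0.920 + 0.764) / (1 + 0.920·0.764) = 1.6840/1.7029 = 0.9889.
Δ = 1.6840 − 0.9889 = 0.6951.
(The classical prediction exceeds c; the relativistic result does not.)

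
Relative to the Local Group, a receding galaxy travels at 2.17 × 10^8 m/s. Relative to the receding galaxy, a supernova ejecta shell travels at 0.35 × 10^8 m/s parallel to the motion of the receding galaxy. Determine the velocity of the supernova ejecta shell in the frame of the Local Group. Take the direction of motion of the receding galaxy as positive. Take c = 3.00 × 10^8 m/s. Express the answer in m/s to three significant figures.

2.32 × 10^8 m/s

In units of c (dividing by 3.00 × 10^8 m/s): v = 0.723, u' = 0.117.
u = (u' + v)/(1 + u'v/c²):
u = (0.117 + 0.723) / (1 + 0.117·0.723) = 0.8400/1.0844 = 0.7746
(Galilean addition would give +0.840c.)
Converting back: u = 0.7746 × 3.00 × 10^8 m/s.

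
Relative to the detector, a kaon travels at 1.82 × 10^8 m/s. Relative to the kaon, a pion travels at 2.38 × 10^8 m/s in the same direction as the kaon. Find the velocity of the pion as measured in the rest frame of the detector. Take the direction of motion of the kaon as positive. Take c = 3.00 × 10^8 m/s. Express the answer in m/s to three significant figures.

In units of c (dividing by 3.00 × 10^8 m/s): v = 0.607, u' = 0.793.
u = (u' + v)/(1 + u'v/c²):
u = (0.793 + 0.607) / (1 + 0.793·0.607) = 1.4000/1.4813 = 0.9451
(Galilean addition would give +1.400c, exceeding c.)
Converting back: u = 0.9451 × 3.00 × 10^8 m/s.

2.84 × 10^8 m/s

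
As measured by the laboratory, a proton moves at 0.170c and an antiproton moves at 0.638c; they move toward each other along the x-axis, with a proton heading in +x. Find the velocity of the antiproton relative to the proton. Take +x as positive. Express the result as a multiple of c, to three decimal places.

-0.729c

β_A = 0.170, β_B = -0.638.
Transform to A's frame with the inverse velocity-addition law: u' = (u − v)/(1 − uv/c²), taking u = β_B and v = β_A.
u' = (-0.638 − 0.170) / (1 − (0.170)(-0.638)) = -0.8080/1.1085 = -0.7289.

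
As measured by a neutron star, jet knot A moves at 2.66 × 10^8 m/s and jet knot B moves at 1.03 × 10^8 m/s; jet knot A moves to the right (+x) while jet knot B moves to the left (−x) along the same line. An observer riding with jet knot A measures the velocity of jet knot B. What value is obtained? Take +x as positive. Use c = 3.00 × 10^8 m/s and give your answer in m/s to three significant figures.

β_A = 0.887, β_B = -0.343 (dividing each by c = 3.00 × 10^8 m/s).
Transform to A's frame with the inverse velocity-addition law: u' = (u − v)/(1 − uv/c²), taking u = β_B and v = β_A.
u' = (-0.343 − 0.887) / (1 − (0.887)(-0.343)) = -1.2300/1.3044 = -0.9429.
u' = -0.9429 × 3.00 × 10^8 m/s.

-2.83 × 10^8 m/s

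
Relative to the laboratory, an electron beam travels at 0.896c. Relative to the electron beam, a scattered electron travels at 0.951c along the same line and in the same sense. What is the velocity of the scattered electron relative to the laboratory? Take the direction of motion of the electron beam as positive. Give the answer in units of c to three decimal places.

0.997c

With v = 0.896 and u' = 0.951 (in units of c),
u = (u' + v)/(1 + u'v/c²):
u = (0.951 + 0.896) / (1 + 0.951·0.896) = 1.8470/1.8521 = 0.9972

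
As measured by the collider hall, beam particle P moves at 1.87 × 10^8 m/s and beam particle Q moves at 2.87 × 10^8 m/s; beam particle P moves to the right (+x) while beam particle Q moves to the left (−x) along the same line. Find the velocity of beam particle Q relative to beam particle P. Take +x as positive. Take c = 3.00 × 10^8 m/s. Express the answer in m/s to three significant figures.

-2.97 × 10^8 m/s

β_A = 0.623, β_B = -0.957 (dividing each by c = 3.00 × 10^8 m/s).
Transform to A's frame with the inverse velocity-addition law: u' = (u − v)/(1 − uv/c²), taking u = β_B and v = β_A.
u' = (-0.957 − 0.623) / (1 − (0.623)(-0.957)) = -1.5800/1.5963 = -0.9898.
u' = -0.9898 × 3.00 × 10^8 m/s.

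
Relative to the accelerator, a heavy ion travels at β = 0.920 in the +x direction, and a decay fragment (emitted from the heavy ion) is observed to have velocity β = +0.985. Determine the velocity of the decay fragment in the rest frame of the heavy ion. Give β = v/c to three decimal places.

Invert the composition law: u' = (u − v)/(1 − uv/c²).
u' = (0.985 − 0.920) / (1 − (0.985)(0.920)) = 0.0650/0.0938 = 0.6930.

β = +0.693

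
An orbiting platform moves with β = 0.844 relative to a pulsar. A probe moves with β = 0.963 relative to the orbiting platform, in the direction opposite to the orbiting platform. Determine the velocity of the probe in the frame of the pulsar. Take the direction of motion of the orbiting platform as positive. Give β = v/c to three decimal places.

β = -0.636

With v = 0.844 and u' = -0.963 (in units of c),
u = (u' + v)/(1 + u'v/c²):
u = (-0.963 + 0.844) / (1 + (-0.963)·0.844) = -0.1190/0.1872 = -0.6356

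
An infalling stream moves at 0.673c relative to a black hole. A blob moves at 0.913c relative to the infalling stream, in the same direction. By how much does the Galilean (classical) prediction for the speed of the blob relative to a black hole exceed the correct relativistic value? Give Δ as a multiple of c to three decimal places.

Galilean: u_cl = 0.913 + 0.673 = 1.5860.
Relativistic: u_rel = (0.913 + 0.673) / (1 + 0.913·0.673) = 1.5860/1.6144 = 0.9824.
Δ = 1.5860 − 0.9824 = 0.6036.
(The classical prediction exceeds c; the relativistic result does not.)

Δ = 0.604c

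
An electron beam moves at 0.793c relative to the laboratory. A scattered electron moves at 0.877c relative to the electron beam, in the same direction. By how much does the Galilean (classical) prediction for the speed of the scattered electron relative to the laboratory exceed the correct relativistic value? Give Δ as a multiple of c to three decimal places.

Galilean: u_cl = 0.877 + 0.793 = 1.6700.
Relativistic: u_rel = (0.877 + 0.793) / (1 + 0.877·0.793) = 1.6700/1.6955 = 0.9850.
Δ = 1.6700 − 0.9850 = 0.6850.
(The classical prediction exceeds c; the relativistic result does not.)

Δ = 0.685c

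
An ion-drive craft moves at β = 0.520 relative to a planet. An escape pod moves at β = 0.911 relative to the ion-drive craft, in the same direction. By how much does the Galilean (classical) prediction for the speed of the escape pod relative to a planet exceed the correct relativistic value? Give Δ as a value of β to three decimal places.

Galilean: u_cl = 0.911 + 0.520 = 1.4310.
Relativistic: u_rel = (0.911 + 0.520) / (1 + 0.911·0.520) = 1.4310/1.4737 = 0.9710.
Δ = 1.4310 − 0.9710 = 0.4600.
(The classical prediction exceeds c; the relativistic result does not.)

Δ = 0.460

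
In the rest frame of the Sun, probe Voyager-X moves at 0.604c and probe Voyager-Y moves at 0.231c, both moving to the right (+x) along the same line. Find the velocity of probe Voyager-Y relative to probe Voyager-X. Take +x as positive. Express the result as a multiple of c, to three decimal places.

-0.433c

β_A = 0.604, β_B = 0.231.
Transform to A's frame with the inverse velocity-addition law: u' = (u − v)/(1 − uv/c²), taking u = β_B and v = β_A.
u' = (0.231 − 0.604) / (1 − (0.604)(0.231)) = -0.3730/0.8605 = -0.4335.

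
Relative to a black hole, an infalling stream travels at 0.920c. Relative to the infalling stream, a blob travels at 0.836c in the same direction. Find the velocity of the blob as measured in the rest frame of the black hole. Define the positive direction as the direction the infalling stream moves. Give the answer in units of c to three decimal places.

With v = 0.920 and u' = 0.836 (in units of c),
u = (u' + v)/(1 + u'v/c²):
u = (0.836 + 0.920) / (1 + 0.836·0.920) = 1.7560/1.7691 = 0.9926

0.993c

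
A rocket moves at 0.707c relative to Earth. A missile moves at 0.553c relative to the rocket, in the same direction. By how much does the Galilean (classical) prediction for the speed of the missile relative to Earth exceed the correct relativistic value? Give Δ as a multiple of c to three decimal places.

Δ = 0.354c

Galilean: u_cl = 0.553 + 0.707 = 1.2600.
Relativistic: u_rel = (0.553 + 0.707) / (1 + 0.553·0.707) = 1.2600/1.3910 = 0.9058.
Δ = 1.2600 − 0.9058 = 0.3542.
(The classical prediction exceeds c; the relativistic result does not.)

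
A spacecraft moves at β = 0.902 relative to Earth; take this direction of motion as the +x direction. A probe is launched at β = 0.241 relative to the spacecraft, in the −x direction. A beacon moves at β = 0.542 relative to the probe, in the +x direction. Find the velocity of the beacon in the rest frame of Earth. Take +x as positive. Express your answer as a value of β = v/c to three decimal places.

Apply u = (u' + v)/(1 + u'v/c²) successively, working outward toward Earth.
Start: velocity of the spacecraft relative to Earth = 0.9020c.
Compose with the probe (u' = -0.241 in the spacecraft frame): u_1 = (-0.241 + 0.902) / (1 + (-0.241)·0.902) = 0.6610/0.7826 = 0.8446.
Compose with the beacon (u' = 0.542 in the probe frame): u_2 = (0.542 + 0.845) / (1 + 0.542·0.845) = 1.3866/1.4578 = 0.9512.

β = +0.951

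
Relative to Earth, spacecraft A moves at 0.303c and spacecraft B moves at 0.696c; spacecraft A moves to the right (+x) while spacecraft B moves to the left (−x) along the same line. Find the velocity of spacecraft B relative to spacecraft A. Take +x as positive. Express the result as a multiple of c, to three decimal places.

-0.825c

β_A = 0.303, β_B = -0.696.
Transform to A's frame with the inverse velocity-addition law: u' = (u − v)/(1 − uv/c²), taking u = β_B and v = β_A.
u' = (-0.696 − 0.303) / (1 − (0.303)(-0.696)) = -0.9990/1.2109 = -0.8250.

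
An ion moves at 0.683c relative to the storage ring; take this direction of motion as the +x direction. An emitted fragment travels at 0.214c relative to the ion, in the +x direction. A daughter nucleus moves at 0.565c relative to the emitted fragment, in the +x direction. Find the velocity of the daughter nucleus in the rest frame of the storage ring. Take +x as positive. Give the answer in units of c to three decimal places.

Apply u = (u' + v)/(1 + u'v/c²) successively, working outward toward the storage ring.
Start: velocity of the ion relative to the storage ring = 0.6830c.
Compose with the emitted fragment (u' = 0.214 in the ion frame): u_1 = (0.214 + 0.683) / (1 + 0.214·0.683) = 0.8970/1.1462 = 0.7826.
Compose with the daughter nucleus (u' = 0.565 in the emitted fragment frame): u_2 = (0.565 + 0.783) / (1 + 0.565·0.783) = 1.3476/1.4422 = 0.9344.

0.934c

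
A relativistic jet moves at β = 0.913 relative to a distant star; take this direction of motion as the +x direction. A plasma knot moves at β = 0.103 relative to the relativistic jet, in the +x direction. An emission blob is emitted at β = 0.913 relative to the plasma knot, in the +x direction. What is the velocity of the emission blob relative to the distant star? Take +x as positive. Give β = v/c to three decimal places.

Apply u = (u' + v)/(1 + u'v/c²) successively, working outward toward the distant star.
Start: velocity of the relativistic jet relative to the distant star = 0.9130c.
Compose with the plasma knot (u' = 0.103 in the relativistic jet frame): u_1 = (0.103 + 0.913) / (1 + 0.103·0.913) = 1.0160/1.0940 = 0.9287.
Compose with the emission blob (u' = 0.913 in the plasma knot frame): u_2 = (0.913 + 0.929) / (1 + 0.913·0.929) = 1.8417/1.8479 = 0.9966.

β = 0.997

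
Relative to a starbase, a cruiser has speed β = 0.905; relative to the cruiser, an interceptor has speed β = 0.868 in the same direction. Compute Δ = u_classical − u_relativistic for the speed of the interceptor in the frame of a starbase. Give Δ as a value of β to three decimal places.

Galilean: u_cl = 0.868 + 0.905 = 1.7730.
Relativistic: u_rel = (0.868 + 0.905) / (1 + 0.868·0.905) = 1.7730/1.7855 = 0.9930.
Δ = 1.7730 − 0.9930 = 0.7800.
(The classical prediction exceeds c; the relativistic result does not.)

Δ = 0.780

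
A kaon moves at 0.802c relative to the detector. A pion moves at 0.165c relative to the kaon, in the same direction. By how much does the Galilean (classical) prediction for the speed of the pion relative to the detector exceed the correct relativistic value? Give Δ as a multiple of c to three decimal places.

Δ = 0.113c

Galilean: u_cl = 0.165 + 0.802 = 0.9670.
Relativistic: u_rel = (0.165 + 0.802) / (1 + 0.165·0.802) = 0.9670/1.1323 = 0.8540.
Δ = 0.9670 − 0.8540 = 0.1130.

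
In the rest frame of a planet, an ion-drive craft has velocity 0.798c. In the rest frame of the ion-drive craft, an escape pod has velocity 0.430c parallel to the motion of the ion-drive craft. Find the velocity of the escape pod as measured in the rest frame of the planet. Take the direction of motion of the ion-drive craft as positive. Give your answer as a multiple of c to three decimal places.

With v = 0.798 and u' = 0.430 (in units of c),
u = (u' + v)/(1 + u'v/c²):
u = (0.430 + 0.798) / (1 + 0.430·0.798) = 1.2280/1.3431 = 0.9143

0.914c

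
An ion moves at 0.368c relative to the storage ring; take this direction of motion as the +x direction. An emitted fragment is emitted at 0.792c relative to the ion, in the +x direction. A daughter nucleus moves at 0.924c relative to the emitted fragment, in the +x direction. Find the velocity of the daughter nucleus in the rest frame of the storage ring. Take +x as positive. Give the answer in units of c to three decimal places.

Apply u = (u' + v)/(1 + u'v/c²) successively, working outward toward the storage ring.
Start: velocity of the ion relative to the storage ring = 0.3680c.
Compose with the emitted fragment (u' = 0.792 in the ion frame): u_1 = (0.792 + 0.368) / (1 + 0.792·0.368) = 1.1600/1.2915 = 0.8982.
Compose with the daughter nucleus (u' = 0.924 in the emitted fragment frame): u_2 = (0.924 + 0.898) / (1 + 0.924·0.898) = 1.8222/1.8299 = 0.9958.

0.996c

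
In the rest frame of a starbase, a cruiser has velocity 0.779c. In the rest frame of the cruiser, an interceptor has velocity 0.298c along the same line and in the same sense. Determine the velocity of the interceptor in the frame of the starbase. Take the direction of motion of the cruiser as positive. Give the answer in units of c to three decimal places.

With v = 0.779 and u' = 0.298 (in units of c),
u = (u' + v)/(1 + u'v/c²):
u = (0.298 + 0.779) / (1 + 0.298·0.779) = 1.0770/1.2321 = 0.8741
(Galilean addition would give +1.077c, exceeding c.)

0.874c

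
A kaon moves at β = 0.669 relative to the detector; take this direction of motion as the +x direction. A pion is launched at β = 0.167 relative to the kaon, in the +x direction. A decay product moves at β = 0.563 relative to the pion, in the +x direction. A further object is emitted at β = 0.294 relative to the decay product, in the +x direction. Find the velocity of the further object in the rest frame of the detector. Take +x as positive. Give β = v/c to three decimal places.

β = 0.958

Apply u = (u' + v)/(1 + u'v/c²) successively, working outward toward the detector.
Start: velocity of the kaon relative to the detector = 0.6690c.
Compose with the pion (u' = 0.167 in the kaon frame): u_1 = (0.167 + 0.669) / (1 + 0.167·0.669) = 0.8360/1.1117 = 0.7520.
Compose with the decay product (u' = 0.563 in the pion frame): u_2 = (0.563 + 0.752) / (1 + 0.563·0.752) = 1.3150/1.4234 = 0.9239.
Compose with the further object (u' = 0.294 in the decay product frame): u_3 = (0.294 + 0.924) / (1 + 0.294·0.924) = 1.2179/1.2716 = 0.9577.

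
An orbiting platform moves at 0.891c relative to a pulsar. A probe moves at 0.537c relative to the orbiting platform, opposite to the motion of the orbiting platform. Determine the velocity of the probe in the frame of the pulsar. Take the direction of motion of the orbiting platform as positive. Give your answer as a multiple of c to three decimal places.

+0.679c

With v = 0.891 and u' = -0.537 (in units of c),
u = (u' + v)/(1 + u'v/c²):
u = (-0.537 + 0.891) / (1 + (-0.537)·0.891) = 0.3540/0.5215 = 0.6788
(Galilean addition would give +0.354c.)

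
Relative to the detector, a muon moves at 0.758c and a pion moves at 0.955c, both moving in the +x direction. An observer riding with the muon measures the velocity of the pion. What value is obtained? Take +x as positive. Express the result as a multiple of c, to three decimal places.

β_A = 0.758, β_B = 0.955.
Transform to A's frame with the inverse velocity-addition law: u' = (u − v)/(1 − uv/c²), taking u = β_B and v = β_A.
u' = (0.955 − 0.758) / (1 − (0.758)(0.955)) = 0.1970/0.2761 = 0.7135.

+0.713c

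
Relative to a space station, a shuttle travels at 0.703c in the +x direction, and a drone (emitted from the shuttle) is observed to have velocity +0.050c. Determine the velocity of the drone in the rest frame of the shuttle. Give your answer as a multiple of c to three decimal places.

-0.677c

Invert the composition law: u' = (u − v)/(1 − uv/c²).
u' = (0.050 − 0.703) / (1 − (0.050)(0.703)) = -0.6530/0.9648 = -0.6768.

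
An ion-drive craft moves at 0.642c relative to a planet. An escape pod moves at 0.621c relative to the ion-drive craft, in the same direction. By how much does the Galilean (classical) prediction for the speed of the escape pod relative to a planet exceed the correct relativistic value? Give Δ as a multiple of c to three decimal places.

Galilean: u_cl = 0.621 + 0.642 = 1.2630.
Relativistic: u_rel = (0.621 + 0.642) / (1 + 0.621·0.642) = 1.2630/1.3987 = 0.9030.
Δ = 1.2630 − 0.9030 = 0.3600.
(The classical prediction exceeds c; the relativistic result does not.)

Δ = 0.360c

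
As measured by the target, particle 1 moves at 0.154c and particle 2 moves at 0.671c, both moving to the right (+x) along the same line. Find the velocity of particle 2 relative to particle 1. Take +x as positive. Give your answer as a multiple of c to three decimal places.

β_A = 0.154, β_B = 0.671.
Transform to A's frame with the inverse velocity-addition law: u' = (u − v)/(1 − uv/c²), taking u = β_B and v = β_A.
u' = (0.671 − 0.154) / (1 − (0.154)(0.671)) = 0.5170/0.8967 = 0.5766.

+0.577c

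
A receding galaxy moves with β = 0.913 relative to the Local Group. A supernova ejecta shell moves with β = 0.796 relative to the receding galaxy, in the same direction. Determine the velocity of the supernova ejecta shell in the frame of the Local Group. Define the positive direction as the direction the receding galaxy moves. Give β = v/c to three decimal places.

With v = 0.913 and u' = 0.796 (in units of c),
u = (u' + v)/(1 + u'v/c²):
u = (0.796 + 0.913) / (1 + 0.796·0.913) = 1.7090/1.7267 = 0.9897

β = 0.990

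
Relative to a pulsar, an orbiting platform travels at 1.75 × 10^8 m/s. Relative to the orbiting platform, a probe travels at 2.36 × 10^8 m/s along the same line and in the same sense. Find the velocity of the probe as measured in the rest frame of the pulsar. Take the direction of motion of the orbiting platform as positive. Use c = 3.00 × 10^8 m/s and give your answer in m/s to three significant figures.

In units of c (dividing by 3.00 × 10^8 m/s): v = 0.583, u' = 0.787.
u = (u' + v)/(1 + u'v/c²):
u = (0.787 + 0.583) / (1 + 0.787·0.583) = 1.3700/1.4589 = 0.9391
(Galilean addition would give +1.370c, exceeding c.)
Converting back: u = 0.9391 × 3.00 × 10^8 m/s.

2.82 × 10^8 m/s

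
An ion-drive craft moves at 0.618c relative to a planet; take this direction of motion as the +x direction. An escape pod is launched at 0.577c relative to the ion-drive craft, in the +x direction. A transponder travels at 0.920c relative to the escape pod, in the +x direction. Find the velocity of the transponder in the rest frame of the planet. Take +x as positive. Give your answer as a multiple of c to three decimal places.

0.995c

Apply u = (u' + v)/(1 + u'v/c²) successively, working outward toward the planet.
Start: velocity of the ion-drive craft relative to the planet = 0.6180c.
Compose with the escape pod (u' = 0.577 in the ion-drive craft frame): u_1 = (0.577 + 0.618) / (1 + 0.577·0.618) = 1.1950/1.3566 = 0.8809.
Compose with the transponder (u' = 0.920 in the escape pod frame): u_2 = (0.920 + 0.881) / (1 + 0.920·0.881) = 1.8009/1.8104 = 0.9947.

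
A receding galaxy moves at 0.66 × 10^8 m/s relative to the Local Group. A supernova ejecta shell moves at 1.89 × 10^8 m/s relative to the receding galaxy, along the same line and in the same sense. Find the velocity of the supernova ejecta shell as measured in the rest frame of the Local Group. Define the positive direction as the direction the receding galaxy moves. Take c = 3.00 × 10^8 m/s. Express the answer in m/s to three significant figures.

In units of c (dividing by 3.00 × 10^8 m/s): v = 0.220, u' = 0.630.
u = (u' + v)/(1 + u'v/c²):
u = (0.630 + 0.220) / (1 + 0.630·0.220) = 0.8500/1.1386 = 0.7465
(Galilean addition would give +0.850c.)
Converting back: u = 0.7465 × 3.00 × 10^8 m/s.

2.24 × 10^8 m/s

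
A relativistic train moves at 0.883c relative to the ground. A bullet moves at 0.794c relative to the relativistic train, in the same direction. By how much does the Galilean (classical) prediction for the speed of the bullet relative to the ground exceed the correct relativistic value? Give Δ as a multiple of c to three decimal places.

Δ = 0.691c

Galilean: u_cl = 0.794 + 0.883 = 1.6770.
Relativistic: u_rel = (0.794 + 0.883) / (1 + 0.794·0.883) = 1.6770/1.7011 = 0.9858.
Δ = 1.6770 − 0.9858 = 0.6912.
(The classical prediction exceeds c; the relativistic result does not.)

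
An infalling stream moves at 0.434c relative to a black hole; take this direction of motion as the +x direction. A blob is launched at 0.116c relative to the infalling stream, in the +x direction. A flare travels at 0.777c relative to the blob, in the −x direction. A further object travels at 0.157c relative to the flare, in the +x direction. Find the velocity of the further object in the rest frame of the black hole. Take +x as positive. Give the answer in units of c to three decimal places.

Apply u = (u' + v)/(1 + u'v/c²) successively, working outward toward the black hole.
Start: velocity of the infalling stream relative to the black hole = 0.4340c.
Compose with the blob (u' = 0.116 in the infalling stream frame): u_1 = (0.116 + 0.434) / (1 + 0.116·0.434) = 0.5500/1.0503 = 0.5236.
Compose with the flare (u' = -0.777 in the blob frame): u_2 = (-0.777 + 0.524) / (1 + (-0.777)·0.524) = -0.2534/0.5931 = -0.4272.
Compose with the further object (u' = 0.157 in the flare frame): u_3 = (0.157 + (-0.427)) / (1 + 0.157·(-0.427)) = -0.2702/0.9329 = -0.2896.

-0.290c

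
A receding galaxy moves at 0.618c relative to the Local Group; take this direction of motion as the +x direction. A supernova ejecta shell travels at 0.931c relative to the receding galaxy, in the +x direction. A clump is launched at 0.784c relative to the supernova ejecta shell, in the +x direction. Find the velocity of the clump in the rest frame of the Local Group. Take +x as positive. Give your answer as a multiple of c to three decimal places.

Apply u = (u' + v)/(1 + u'v/c²) successively, working outward toward the Local Group.
Start: velocity of the receding galaxy relative to the Local Group = 0.6180c.
Compose with the supernova ejecta shell (u' = 0.931 in the receding galaxy frame): u_1 = (0.931 + 0.618) / (1 + 0.931·0.618) = 1.5490/1.5754 = 0.9833.
Compose with the clump (u' = 0.784 in the supernova ejecta shell frame): u_2 = (0.784 + 0.983) / (1 + 0.784·0.983) = 1.7673/1.7709 = 0.9980.

0.998c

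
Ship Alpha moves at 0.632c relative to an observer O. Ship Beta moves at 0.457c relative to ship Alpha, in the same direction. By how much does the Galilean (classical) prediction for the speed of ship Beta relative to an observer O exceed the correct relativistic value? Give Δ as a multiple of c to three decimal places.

Δ = 0.244c

Galilean: u_cl = 0.457 + 0.632 = 1.0890.
Relativistic: u_rel = (0.457 + 0.632) / (1 + 0.457·0.632) = 1.0890/1.2888 = 0.8450.
Δ = 1.0890 − 0.8450 = 0.2440.
(The classical prediction exceeds c; the relativistic result does not.)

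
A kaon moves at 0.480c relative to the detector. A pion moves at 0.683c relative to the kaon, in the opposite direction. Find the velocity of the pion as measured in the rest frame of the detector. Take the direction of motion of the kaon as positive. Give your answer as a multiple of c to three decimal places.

With v = 0.480 and u' = -0.683 (in units of c),
u = (u' + v)/(1 + u'v/c²):
u = (-0.683 + 0.480) / (1 + (-0.683)·0.480) = -0.2030/0.6722 = -0.3020

-0.302c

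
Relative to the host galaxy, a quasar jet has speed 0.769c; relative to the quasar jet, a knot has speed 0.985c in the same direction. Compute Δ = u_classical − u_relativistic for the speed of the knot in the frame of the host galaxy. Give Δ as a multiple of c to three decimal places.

Δ = 0.756c

Galilean: u_cl = 0.985 + 0.769 = 1.7540.
Relativistic: u_rel = (0.985 + 0.769) / (1 + 0.985·0.769) = 1.7540/1.7575 = 0.9980.
Δ = 1.7540 − 0.9980 = 0.7560.
(The classical prediction exceeds c; the relativistic result does not.)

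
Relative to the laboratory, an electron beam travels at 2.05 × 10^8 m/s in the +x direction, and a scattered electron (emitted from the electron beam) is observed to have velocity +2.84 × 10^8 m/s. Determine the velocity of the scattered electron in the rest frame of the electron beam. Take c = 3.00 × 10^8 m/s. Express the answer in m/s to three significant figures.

+2.24 × 10^8 m/s

v = 0.683c, u = 0.947c.
Invert the composition law: u' = (u − v)/(1 − uv/c²).
u' = (0.947 − 0.683) / (1 − (0.947)(0.683)) = 0.2633/0.3531 = 0.7458.
u' = 0.7458 × 3.00 × 10^8 m/s.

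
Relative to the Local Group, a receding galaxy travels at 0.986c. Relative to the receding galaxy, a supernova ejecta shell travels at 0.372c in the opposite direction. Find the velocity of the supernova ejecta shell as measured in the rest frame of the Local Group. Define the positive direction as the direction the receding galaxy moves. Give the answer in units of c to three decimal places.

+0.970c

With v = 0.986 and u' = -0.372 (in units of c),
u = (u' + v)/(1 + u'v/c²):
u = (-0.372 + 0.986) / (1 + (-0.372)·0.986) = 0.6140/0.6332 = 0.9697
(Galilean addition would give +0.614c.)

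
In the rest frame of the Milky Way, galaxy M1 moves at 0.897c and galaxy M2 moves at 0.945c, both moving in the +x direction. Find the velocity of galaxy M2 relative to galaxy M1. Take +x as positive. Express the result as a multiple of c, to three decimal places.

+0.315c

β_A = 0.897, β_B = 0.945.
Transform to A's frame with the inverse velocity-addition law: u' = (u − v)/(1 − uv/c²), taking u = β_B and v = β_A.
u' = (0.945 − 0.897) / (1 − (0.897)(0.945)) = 0.0480/0.1523 = 0.3151.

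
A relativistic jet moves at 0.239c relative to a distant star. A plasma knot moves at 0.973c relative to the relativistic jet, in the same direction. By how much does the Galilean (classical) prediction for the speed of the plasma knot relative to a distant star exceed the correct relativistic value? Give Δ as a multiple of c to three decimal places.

Δ = 0.229c

Galilean: u_cl = 0.973 + 0.239 = 1.2120.
Relativistic: u_rel = (0.973 + 0.239) / (1 + 0.973·0.239) = 1.2120/1.2325 = 0.9833.
Δ = 1.2120 − 0.9833 = 0.2287.
(The classical prediction exceeds c; the relativistic result does not.)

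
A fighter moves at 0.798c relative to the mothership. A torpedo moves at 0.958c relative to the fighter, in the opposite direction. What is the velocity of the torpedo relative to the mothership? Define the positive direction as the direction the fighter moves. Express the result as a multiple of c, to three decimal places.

-0.679c

With v = 0.798 and u' = -0.958 (in units of c),
u = (u' + v)/(1 + u'v/c²):
u = (-0.958 + 0.798) / (1 + (-0.958)·0.798) = -0.1600/0.2355 = -0.6794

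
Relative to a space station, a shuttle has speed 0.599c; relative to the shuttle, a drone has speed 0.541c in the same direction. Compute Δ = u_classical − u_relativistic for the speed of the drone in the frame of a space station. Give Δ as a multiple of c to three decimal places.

Galilean: u_cl = 0.541 + 0.599 = 1.1400.
Relativistic: u_rel = (0.541 + 0.599) / (1 + 0.541·0.599) = 1.1400/1.3241 = 0.8610.
Δ = 1.1400 − 0.8610 = 0.2790.
(The classical prediction exceeds c; the relativistic result does not.)

Δ = 0.279c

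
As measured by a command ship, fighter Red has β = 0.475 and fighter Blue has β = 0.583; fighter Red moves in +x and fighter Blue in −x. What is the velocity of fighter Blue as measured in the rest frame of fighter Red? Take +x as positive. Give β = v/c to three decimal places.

β = -0.829

β_A = 0.475, β_B = -0.583.
Transform to A's frame with the inverse velocity-addition law: u' = (u − v)/(1 − uv/c²), taking u = β_B and v = β_A.
u' = (-0.583 − 0.475) / (1 − (0.475)(-0.583)) = -1.0580/1.2769 = -0.8286.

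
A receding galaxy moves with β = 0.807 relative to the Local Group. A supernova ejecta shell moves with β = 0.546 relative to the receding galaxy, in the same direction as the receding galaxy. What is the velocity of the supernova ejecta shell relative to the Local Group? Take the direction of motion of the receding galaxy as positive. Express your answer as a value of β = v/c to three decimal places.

β = 0.939

With v = 0.807 and u' = 0.546 (in units of c),
u = (u' + v)/(1 + u'v/c²):
u = (0.546 + 0.807) / (1 + 0.546·0.807) = 1.3530/1.4406 = 0.9392
(Galilean addition would give +1.353c, exceeding c.)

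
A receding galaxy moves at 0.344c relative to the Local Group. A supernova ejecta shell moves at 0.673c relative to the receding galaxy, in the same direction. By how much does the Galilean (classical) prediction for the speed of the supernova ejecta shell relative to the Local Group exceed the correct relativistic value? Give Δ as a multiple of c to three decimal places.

Δ = 0.191c

Galilean: u_cl = 0.673 + 0.344 = 1.0170.
Relativistic: u_rel = (0.673 + 0.344) / (1 + 0.673·0.344) = 1.0170/1.2315 = 0.8258.
Δ = 1.0170 − 0.8258 = 0.1912.
(The classical prediction exceeds c; the relativistic result does not.)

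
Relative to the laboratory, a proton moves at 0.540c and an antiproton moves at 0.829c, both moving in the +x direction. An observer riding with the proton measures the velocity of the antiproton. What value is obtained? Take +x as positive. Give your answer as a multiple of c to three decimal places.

β_A = 0.540, β_B = 0.829.
Transform to A's frame with the inverse velocity-addition law: u' = (u − v)/(1 − uv/c²), taking u = β_B and v = β_A.
u' = (0.829 − 0.540) / (1 − (0.540)(0.829)) = 0.2890/0.5523 = 0.5232.

+0.523c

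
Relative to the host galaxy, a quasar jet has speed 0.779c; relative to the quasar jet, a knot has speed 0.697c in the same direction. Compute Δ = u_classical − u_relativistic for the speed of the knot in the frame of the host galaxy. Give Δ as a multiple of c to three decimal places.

Galilean: u_cl = 0.697 + 0.779 = 1.4760.
Relativistic: u_rel = (0.697 + 0.779) / (1 + 0.697·0.779) = 1.4760/1.5430 = 0.9566.
Δ = 1.4760 − 0.9566 = 0.5194.
(The classical prediction exceeds c; the relativistic result does not.)

Δ = 0.519c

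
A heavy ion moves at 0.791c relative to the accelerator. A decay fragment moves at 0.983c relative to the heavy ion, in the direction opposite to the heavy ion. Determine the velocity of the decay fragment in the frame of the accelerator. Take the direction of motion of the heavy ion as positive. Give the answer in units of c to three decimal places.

-0.863c

With v = 0.791 and u' = -0.983 (in units of c),
u = (u' + v)/(1 + u'v/c²):
u = (-0.983 + 0.791) / (1 + (-0.983)·0.791) = -0.1920/0.2224 = -0.8631
(Galilean addition would give -0.192c.)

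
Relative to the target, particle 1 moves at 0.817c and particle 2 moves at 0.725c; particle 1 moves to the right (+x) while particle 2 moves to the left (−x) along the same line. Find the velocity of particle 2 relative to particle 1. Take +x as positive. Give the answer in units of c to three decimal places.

β_A = 0.817, β_B = -0.725.
Transform to A's frame with the inverse velocity-addition law: u' = (u − v)/(1 − uv/c²), taking u = β_B and v = β_A.
u' = (-0.725 − 0.817) / (1 − (0.817)(-0.725)) = -1.5420/1.5923 = -0.9684.

-0.968c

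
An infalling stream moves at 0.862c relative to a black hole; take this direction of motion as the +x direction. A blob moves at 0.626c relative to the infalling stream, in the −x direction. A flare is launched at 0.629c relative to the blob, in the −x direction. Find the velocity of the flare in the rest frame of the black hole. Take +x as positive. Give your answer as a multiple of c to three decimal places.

-0.172c

Apply u = (u' + v)/(1 + u'v/c²) successively, working outward toward the black hole.
Start: velocity of the infalling stream relative to the black hole = 0.8620c.
Compose with the blob (u' = -0.626 in the infalling stream frame): u_1 = (-0.626 + 0.862) / (1 + (-0.626)·0.862) = 0.2360/0.4604 = 0.5126.
Compose with the flare (u' = -0.629 in the blob frame): u_2 = (-0.629 + 0.513) / (1 + (-0.629)·0.513) = -0.1164/0.6776 = -0.1718.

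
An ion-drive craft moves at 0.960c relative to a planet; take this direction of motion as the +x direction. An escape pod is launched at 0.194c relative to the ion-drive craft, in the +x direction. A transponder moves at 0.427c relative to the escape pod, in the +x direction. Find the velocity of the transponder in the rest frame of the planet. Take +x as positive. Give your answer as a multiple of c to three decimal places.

Apply u = (u' + v)/(1 + u'v/c²) successively, working outward toward the planet.
Start: velocity of the ion-drive craft relative to the planet = 0.9600c.
Compose with the escape pod (u' = 0.194 in the ion-drive craft frame): u_1 = (0.194 + 0.960) / (1 + 0.194·0.960) = 1.1540/1.1862 = 0.9728.
Compose with the transponder (u' = 0.427 in the escape pod frame): u_2 = (0.427 + 0.973) / (1 + 0.427·0.973) = 1.3998/1.4154 = 0.9890.

0.989c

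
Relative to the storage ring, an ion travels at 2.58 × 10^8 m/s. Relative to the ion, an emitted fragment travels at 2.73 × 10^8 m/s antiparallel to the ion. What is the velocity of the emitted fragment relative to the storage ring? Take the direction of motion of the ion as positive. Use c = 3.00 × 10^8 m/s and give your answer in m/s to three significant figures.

In units of c (dividing by 3.00 × 10^8 m/s): v = 0.860, u' = -0.910.
u = (u' + v)/(1 + u'v/c²):
u = (-0.910 + 0.860) / (1 + (-0.910)·0.860) = -0.0500/0.2174 = -0.2300
(Galilean addition would give -0.050c.)
Converting back: u = -0.2300 × 3.00 × 10^8 m/s.

-6.90 × 10^7 m/s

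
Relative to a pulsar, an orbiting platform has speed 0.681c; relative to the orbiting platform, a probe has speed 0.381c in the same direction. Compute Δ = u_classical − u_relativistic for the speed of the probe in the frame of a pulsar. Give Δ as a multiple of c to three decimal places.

Galilean: u_cl = 0.381 + 0.681 = 1.0620.
Relativistic: u_rel = (0.381 + 0.681) / (1 + 0.381·0.681) = 1.0620/1.2595 = 0.8432.
Δ = 1.0620 − 0.8432 = 0.2188.
(The classical prediction exceeds c; the relativistic result does not.)

Δ = 0.219c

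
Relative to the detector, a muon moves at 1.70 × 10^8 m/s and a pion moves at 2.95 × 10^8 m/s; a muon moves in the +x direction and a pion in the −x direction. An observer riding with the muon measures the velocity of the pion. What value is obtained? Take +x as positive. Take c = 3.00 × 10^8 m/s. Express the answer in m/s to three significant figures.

β_A = 0.567, β_B = -0.983 (dividing each by c = 3.00 × 10^8 m/s).
Transform to A's frame with the inverse velocity-addition law: u' = (u − v)/(1 − uv/c²), taking u = β_B and v = β_A.
u' = (-0.983 − 0.567) / (1 − (0.567)(-0.983)) = -1.5500/1.5572 = -0.9954.
u' = -0.9954 × 3.00 × 10^8 m/s.

-2.99 × 10^8 m/s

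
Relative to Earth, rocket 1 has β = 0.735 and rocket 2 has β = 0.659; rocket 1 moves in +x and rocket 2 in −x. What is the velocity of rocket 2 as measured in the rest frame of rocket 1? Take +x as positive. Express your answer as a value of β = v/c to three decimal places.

β_A = 0.735, β_B = -0.659.
Transform to A's frame with the inverse velocity-addition law: u' = (u − v)/(1 − uv/c²), taking u = β_B and v = β_A.
u' = (-0.659 − 0.735) / (1 − (0.735)(-0.659)) = -1.3940/1.4844 = -0.9391.

β = -0.939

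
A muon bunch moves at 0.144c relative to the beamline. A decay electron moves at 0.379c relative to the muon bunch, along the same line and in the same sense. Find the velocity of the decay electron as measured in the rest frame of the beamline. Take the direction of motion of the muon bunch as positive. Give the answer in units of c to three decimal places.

With v = 0.144 and u' = 0.379 (in units of c),
u = (u' + v)/(1 + u'v/c²):
u = (0.379 + 0.144) / (1 + 0.379·0.144) = 0.5230/1.0546 = 0.4959

0.496c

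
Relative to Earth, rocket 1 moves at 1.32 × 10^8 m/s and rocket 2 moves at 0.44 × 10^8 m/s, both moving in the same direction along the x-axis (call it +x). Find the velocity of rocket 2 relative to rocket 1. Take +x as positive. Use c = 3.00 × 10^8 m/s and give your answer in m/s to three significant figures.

-9.41 × 10^7 m/s

β_A = 0.440, β_B = 0.147 (dividing each by c = 3.00 × 10^8 m/s).
Transform to A's frame with the inverse velocity-addition law: u' = (u − v)/(1 − uv/c²), taking u = β_B and v = β_A.
u' = (0.147 − 0.440) / (1 − (0.440)(0.147)) = -0.2933/0.9355 = -0.3136.
u' = -0.3136 × 3.00 × 10^8 m/s.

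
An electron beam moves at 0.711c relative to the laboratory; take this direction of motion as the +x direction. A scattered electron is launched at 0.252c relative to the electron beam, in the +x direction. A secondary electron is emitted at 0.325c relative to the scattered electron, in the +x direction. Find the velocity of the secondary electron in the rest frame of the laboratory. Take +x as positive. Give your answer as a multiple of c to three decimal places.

Apply u = (u' + v)/(1 + u'v/c²) successively, working outward toward the laboratory.
Start: velocity of the electron beam relative to the laboratory = 0.7110c.
Compose with the scattered electron (u' = 0.252 in the electron beam frame): u_1 = (0.252 + 0.711) / (1 + 0.252·0.711) = 0.9630/1.1792 = 0.8167.
Compose with the secondary electron (u' = 0.325 in the scattered electron frame): u_2 = (0.325 + 0.817) / (1 + 0.325·0.817) = 1.1417/1.2654 = 0.9022.

0.902c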